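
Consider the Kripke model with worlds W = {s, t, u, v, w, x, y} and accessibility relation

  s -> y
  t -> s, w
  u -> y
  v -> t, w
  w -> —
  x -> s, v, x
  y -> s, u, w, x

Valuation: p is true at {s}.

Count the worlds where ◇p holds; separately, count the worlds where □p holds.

3 and 1

For ◇p:
s: successors {y}; p there: y:F. ✗
t: successors {s, w}; p there: s:T, w:F. ✓
u: successors {y}; p there: y:F. ✗
v: successors {t, w}; p there: t:F, w:F. ✗
w: no successors, so ◇p fails. ✗
x: successors {s, v, x}; p there: s:T, v:F, x:F. ✓
y: successors {s, u, w, x}; p there: s:T, u:F, w:F, x:F. ✓
— 3 worlds.
For □p:
s: successors {y}; p there: y:F. ✗
t: successors {s, w}; p there: s:T, w:F. ✗
u: successors {y}; p there: y:F. ✗
v: successors {t, w}; p there: t:F, w:F. ✗
w: no successors, so □p holds vacuously. ✓
x: successors {s, v, x}; p there: s:T, v:F, x:F. ✗
y: successors {s, u, w, x}; p there: s:T, u:F, w:F, x:F. ✗
— 1 world.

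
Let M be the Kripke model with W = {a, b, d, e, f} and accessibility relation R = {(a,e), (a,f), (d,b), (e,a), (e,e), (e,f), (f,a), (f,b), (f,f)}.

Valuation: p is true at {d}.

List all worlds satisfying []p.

a: successors {e, f}; p there: e:F, f:F. ✗
b: no successors, so []p holds vacuously. ✓
d: successors {b}; p there: b:F. ✗
e: successors {a, e, f}; p there: a:F, e:F, f:F. ✗
f: successors {a, b, f}; p there: a:F, b:F, f:F. ✗

{b}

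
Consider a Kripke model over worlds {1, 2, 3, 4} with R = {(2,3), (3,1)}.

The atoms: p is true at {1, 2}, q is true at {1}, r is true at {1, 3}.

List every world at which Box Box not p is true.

{1, 3, 4}

1: no successors, so Box Box not p holds vacuously. ✓
2: successors {3}; Box not p there: 3:F. ✗
3: successors {1}; Box not p there: 1:T. ✓
4: no successors, so Box Box not p holds vacuously. ✓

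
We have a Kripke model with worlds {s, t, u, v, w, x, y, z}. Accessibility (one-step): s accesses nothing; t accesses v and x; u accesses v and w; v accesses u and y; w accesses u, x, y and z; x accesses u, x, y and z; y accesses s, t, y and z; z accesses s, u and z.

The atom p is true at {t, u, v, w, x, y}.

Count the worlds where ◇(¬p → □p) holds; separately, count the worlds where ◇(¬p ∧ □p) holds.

7 and 2

For ◇(¬p → □p):
s: no successors, so ◇(¬p → □p) fails. ✗
t: successors {v, x}; ¬p → □p there: v:T, x:T. ✓
u: successors {v, w}; ¬p → □p there: v:T, w:T. ✓
v: successors {u, y}; ¬p → □p there: u:T, y:T. ✓
w: successors {u, x, y, z}; ¬p → □p there: u:T, x:T, y:T, z:F. ✓
x: successors {u, x, y, z}; ¬p → □p there: u:T, x:T, y:T, z:F. ✓
y: successors {s, t, y, z}; ¬p → □p there: s:T, t:T, y:T, z:F. ✓
z: successors {s, u, z}; ¬p → □p there: s:T, u:T, z:F. ✓
— 7 worlds.
For ◇(¬p ∧ □p):
s: no successors, so ◇(¬p ∧ □p) fails. ✗
t: successors {v, x}; ¬p ∧ □p there: v:F, x:F. ✗
u: successors {v, w}; ¬p ∧ □p there: v:F, w:F. ✗
v: successors {u, y}; ¬p ∧ □p there: u:F, y:F. ✗
w: successors {u, x, y, z}; ¬p ∧ □p there: u:F, x:F, y:F, z:F. ✗
x: successors {u, x, y, z}; ¬p ∧ □p there: u:F, x:F, y:F, z:F. ✗
y: successors {s, t, y, z}; ¬p ∧ □p there: s:T, t:F, y:F, z:F. ✓
z: successors {s, u, z}; ¬p ∧ □p there: s:T, u:F, z:F. ✓
— 2 worlds.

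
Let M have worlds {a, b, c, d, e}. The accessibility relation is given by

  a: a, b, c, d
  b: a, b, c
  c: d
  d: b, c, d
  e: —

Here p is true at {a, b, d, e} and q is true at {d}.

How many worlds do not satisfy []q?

3

a: successors {a, b, c, d}; q there: a:F, b:F, c:F, d:T. ✗
b: successors {a, b, c}; q there: a:F, b:F, c:F. ✗
c: successors {d}; q there: d:T. ✓
d: successors {b, c, d}; q there: b:F, c:F, d:T. ✗
e: no successors, so []q holds vacuously. ✓
Satisfying worlds: {c, e}.
So []q fails at the other 3 worlds.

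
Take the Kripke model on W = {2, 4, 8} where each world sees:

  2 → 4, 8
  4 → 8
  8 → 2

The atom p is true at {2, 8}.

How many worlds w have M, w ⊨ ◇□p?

2: successors {4, 8}; □p there: 4:T, 8:T. ✓
4: successors {8}; □p there: 8:T. ✓
8: successors {2}; □p there: 2:F. ✗
Satisfying worlds: {2, 4}.

2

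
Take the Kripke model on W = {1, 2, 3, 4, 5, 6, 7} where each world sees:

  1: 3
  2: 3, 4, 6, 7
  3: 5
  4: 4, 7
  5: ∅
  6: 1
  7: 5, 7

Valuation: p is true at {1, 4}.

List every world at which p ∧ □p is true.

∅

1: p is T, □p is F. ✗
2: p is F, □p is F. ✗
3: p is F, □p is F. ✗
4: p is T, □p is F. ✗
5: p is F, □p is T. ✗
6: p is F, □p is T. ✗
7: p is F, □p is F. ✗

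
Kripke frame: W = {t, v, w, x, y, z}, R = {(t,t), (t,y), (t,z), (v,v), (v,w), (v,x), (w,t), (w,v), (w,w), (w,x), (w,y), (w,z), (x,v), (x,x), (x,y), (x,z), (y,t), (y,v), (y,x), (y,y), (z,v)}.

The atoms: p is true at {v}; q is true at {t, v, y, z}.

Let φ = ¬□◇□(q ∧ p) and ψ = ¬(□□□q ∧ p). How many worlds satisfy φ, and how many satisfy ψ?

For ¬□◇□(q ∧ p):
t: □◇□(q ∧ p) is F. ✓
v: □◇□(q ∧ p) is F. ✓
w: □◇□(q ∧ p) is F. ✓
x: □◇□(q ∧ p) is F. ✓
y: □◇□(q ∧ p) is F. ✓
z: □◇□(q ∧ p) is F. ✓
— 6 worlds.
For ¬(□□□q ∧ p):
t: □□□q ∧ p is F. ✓
v: □□□q ∧ p is F. ✓
w: □□□q ∧ p is F. ✓
x: □□□q ∧ p is F. ✓
y: □□□q ∧ p is F. ✓
z: □□□q ∧ p is F. ✓
— 6 worlds.

6 and 6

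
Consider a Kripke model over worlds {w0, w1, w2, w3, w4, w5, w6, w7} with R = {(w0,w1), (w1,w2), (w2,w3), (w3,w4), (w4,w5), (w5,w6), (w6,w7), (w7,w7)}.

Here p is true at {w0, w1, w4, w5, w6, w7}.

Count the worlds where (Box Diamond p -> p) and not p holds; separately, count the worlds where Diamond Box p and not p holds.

0 and 2

For (Box Diamond p -> p) and not p:
w0: Box Diamond p -> p is T, not p is F. ✗
w1: Box Diamond p -> p is T, not p is F. ✗
w2: Box Diamond p -> p is F, not p is T. ✗
w3: Box Diamond p -> p is F, not p is T. ✗
w4: Box Diamond p -> p is T, not p is F. ✗
w5: Box Diamond p -> p is T, not p is F. ✗
w6: Box Diamond p -> p is T, not p is F. ✗
w7: Box Diamond p -> p is T, not p is F. ✗
— 0 worlds.
For Diamond Box p and not p:
w0: Diamond Box p is F, not p is F. ✗
w1: Diamond Box p is F, not p is F. ✗
w2: Diamond Box p is T, not p is T. ✓
w3: Diamond Box p is T, not p is T. ✓
w4: Diamond Box p is T, not p is F. ✗
w5: Diamond Box p is T, not p is F. ✗
w6: Diamond Box p is T, not p is F. ✗
w7: Diamond Box p is T, not p is F. ✗
— 2 worlds.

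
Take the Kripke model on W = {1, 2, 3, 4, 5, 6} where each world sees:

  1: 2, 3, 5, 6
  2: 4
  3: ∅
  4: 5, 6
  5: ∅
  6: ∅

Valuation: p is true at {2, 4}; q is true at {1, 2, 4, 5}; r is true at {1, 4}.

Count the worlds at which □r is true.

4

1: successors {2, 3, 5, 6}; r there: 2:F, 3:F, 5:F, 6:F. ✗
2: successors {4}; r there: 4:T. ✓
3: no successors, so □r holds vacuously. ✓
4: successors {5, 6}; r there: 5:F, 6:F. ✗
5: no successors, so □r holds vacuously. ✓
6: no successors, so □r holds vacuously. ✓
Satisfying worlds: {2, 3, 5, 6}.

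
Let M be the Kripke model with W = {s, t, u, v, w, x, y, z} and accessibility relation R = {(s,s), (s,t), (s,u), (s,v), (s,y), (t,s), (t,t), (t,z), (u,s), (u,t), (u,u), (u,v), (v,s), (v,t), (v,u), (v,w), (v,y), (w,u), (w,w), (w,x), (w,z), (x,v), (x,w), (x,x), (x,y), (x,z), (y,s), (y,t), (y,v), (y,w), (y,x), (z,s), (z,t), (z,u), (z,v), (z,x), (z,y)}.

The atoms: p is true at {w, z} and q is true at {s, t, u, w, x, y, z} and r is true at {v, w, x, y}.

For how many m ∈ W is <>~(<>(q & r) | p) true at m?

s: successors {s, t, u, v, y}; ~(<>(q & r) | p) there: s:F, t:T, u:T, v:F, y:F. ✓
t: successors {s, t, z}; ~(<>(q & r) | p) there: s:F, t:T, z:F. ✓
u: successors {s, t, u, v}; ~(<>(q & r) | p) there: s:F, t:T, u:T, v:F. ✓
v: successors {s, t, u, w, y}; ~(<>(q & r) | p) there: s:F, t:T, u:T, w:F, y:F. ✓
w: successors {u, w, x, z}; ~(<>(q & r) | p) there: u:T, w:F, x:F, z:F. ✓
x: successors {v, w, x, y, z}; ~(<>(q & r) | p) there: v:F, w:F, x:F, y:F, z:F. ✗
y: successors {s, t, v, w, x}; ~(<>(q & r) | p) there: s:F, t:T, v:F, w:F, x:F. ✓
z: successors {s, t, u, v, x, y}; ~(<>(q & r) | p) there: s:F, t:T, u:T, v:F, x:F, y:F. ✓
Satisfying worlds: {s, t, u, v, w, y, z}.

7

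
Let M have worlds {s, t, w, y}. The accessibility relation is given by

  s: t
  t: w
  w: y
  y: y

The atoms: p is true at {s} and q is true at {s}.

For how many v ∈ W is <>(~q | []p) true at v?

s: successors {t}; ~q | []p there: t:T. ✓
t: successors {w}; ~q | []p there: w:T. ✓
w: successors {y}; ~q | []p there: y:T. ✓
y: successors {y}; ~q | []p there: y:T. ✓
Satisfying worlds: {s, t, w, y}.

4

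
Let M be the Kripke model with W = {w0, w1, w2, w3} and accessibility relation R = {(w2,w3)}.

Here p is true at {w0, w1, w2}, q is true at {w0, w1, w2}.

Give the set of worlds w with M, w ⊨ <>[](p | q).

{w2}

w0: no successors, so <>[](p | q) fails. ✗
w1: no successors, so <>[](p | q) fails. ✗
w2: successors {w3}; [](p | q) there: w3:T. ✓
w3: no successors, so <>[](p | q) fails. ✗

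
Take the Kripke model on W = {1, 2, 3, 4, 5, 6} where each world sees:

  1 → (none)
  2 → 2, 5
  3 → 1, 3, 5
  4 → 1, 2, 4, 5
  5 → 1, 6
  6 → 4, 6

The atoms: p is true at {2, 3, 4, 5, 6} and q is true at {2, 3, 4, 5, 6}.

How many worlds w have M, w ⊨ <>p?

1: no successors, so <>p fails. ✗
2: successors {2, 5}; p there: 2:T, 5:T. ✓
3: successors {1, 3, 5}; p there: 1:F, 3:T, 5:T. ✓
4: successors {1, 2, 4, 5}; p there: 1:F, 2:T, 4:T, 5:T. ✓
5: successors {1, 6}; p there: 1:F, 6:T. ✓
6: successors {4, 6}; p there: 4:T, 6:T. ✓
Satisfying worlds: {2, 3, 4, 5, 6}.

5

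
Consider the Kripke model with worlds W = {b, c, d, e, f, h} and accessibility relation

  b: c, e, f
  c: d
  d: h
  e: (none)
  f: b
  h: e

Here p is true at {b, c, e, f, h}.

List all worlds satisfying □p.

b: successors {c, e, f}; p there: c:T, e:T, f:T. ✓
c: successors {d}; p there: d:F. ✗
d: successors {h}; p there: h:T. ✓
e: no successors, so □p holds vacuously. ✓
f: successors {b}; p there: b:T. ✓
h: successors {e}; p there: e:T. ✓

{b, d, e, f, h}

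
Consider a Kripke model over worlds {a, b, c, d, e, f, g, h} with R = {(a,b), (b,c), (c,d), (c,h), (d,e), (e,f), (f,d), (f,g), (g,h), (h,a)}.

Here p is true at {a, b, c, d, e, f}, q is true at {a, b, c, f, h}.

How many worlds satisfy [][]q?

4

a: successors {b}; []q there: b:T. ✓
b: successors {c}; []q there: c:F. ✗
c: successors {d, h}; []q there: d:F, h:T. ✗
d: successors {e}; []q there: e:T. ✓
e: successors {f}; []q there: f:F. ✗
f: successors {d, g}; []q there: d:F, g:T. ✗
g: successors {h}; []q there: h:T. ✓
h: successors {a}; []q there: a:T. ✓
Satisfying worlds: {a, d, g, h}.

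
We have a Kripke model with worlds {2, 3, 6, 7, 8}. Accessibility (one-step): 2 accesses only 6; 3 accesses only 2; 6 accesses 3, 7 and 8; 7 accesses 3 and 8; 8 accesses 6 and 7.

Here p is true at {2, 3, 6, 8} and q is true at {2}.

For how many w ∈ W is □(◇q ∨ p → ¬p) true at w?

2: successors {6}; ◇q ∨ p → ¬p there: 6:F. ✗
3: successors {2}; ◇q ∨ p → ¬p there: 2:F. ✗
6: successors {3, 7, 8}; ◇q ∨ p → ¬p there: 3:F, 7:T, 8:F. ✗
7: successors {3, 8}; ◇q ∨ p → ¬p there: 3:F, 8:F. ✗
8: successors {6, 7}; ◇q ∨ p → ¬p there: 6:F, 7:T. ✗
Satisfying worlds: ∅.

0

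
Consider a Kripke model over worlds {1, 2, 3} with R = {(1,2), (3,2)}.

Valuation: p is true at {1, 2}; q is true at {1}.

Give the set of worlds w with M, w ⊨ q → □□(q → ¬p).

1: q is T, □□(q → ¬p) is T. ✓
2: q is F, □□(q → ¬p) is T. ✓
3: q is F, □□(q → ¬p) is T. ✓

{1, 2, 3}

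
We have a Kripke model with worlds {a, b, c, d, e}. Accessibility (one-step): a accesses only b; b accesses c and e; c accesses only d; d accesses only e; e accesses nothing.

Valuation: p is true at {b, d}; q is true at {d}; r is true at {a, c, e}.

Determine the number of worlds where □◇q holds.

1

a: successors {b}; ◇q there: b:F. ✗
b: successors {c, e}; ◇q there: c:T, e:F. ✗
c: successors {d}; ◇q there: d:F. ✗
d: successors {e}; ◇q there: e:F. ✗
e: no successors, so □◇q holds vacuously. ✓
Satisfying worlds: {e}.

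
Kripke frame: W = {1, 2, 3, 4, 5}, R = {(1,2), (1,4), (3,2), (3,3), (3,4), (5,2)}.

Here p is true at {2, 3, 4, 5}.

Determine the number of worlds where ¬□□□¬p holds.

1: □□□¬p is T. ✗
2: □□□¬p is T. ✗
3: □□□¬p is F. ✓
4: □□□¬p is T. ✗
5: □□□¬p is T. ✗
Satisfying worlds: {3}.

1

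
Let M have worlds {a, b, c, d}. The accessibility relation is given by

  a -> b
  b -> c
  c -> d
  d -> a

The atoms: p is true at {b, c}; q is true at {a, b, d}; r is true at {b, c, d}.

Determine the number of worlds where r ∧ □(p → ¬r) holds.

a: r is F, □(p → ¬r) is F. ✗
b: r is T, □(p → ¬r) is F. ✗
c: r is T, □(p → ¬r) is T. ✓
d: r is T, □(p → ¬r) is T. ✓
Satisfying worlds: {c, d}.

2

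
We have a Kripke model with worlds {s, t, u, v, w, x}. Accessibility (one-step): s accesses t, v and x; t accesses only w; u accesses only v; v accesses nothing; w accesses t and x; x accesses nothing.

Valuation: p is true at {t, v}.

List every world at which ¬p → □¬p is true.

s: ¬p is T, □¬p is F. ✗
t: ¬p is F, □¬p is T. ✓
u: ¬p is T, □¬p is F. ✗
v: ¬p is F, □¬p is T. ✓
w: ¬p is T, □¬p is F. ✗
x: ¬p is T, □¬p is T. ✓

{t, v, x}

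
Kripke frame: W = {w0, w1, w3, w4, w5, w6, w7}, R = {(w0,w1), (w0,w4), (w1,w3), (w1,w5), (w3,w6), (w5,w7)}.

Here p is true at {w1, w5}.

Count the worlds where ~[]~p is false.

5

w0: []~p is F. ✓
w1: []~p is F. ✓
w3: []~p is T. ✗
w4: []~p is T. ✗
w5: []~p is T. ✗
w6: []~p is T. ✗
w7: []~p is T. ✗
Satisfying worlds: {w0, w1}.
So ~[]~p fails at the other 5 worlds.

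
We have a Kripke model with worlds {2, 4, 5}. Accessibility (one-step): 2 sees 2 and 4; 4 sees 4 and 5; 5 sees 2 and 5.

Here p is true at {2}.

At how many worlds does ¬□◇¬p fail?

2: □◇¬p is T. ✗
4: □◇¬p is T. ✗
5: □◇¬p is T. ✗
Satisfying worlds: ∅.
So ¬□◇¬p fails at the other 3 worlds.

3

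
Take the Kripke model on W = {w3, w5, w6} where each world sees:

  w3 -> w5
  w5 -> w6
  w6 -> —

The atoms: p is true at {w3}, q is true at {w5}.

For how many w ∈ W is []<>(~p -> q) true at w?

1

w3: successors {w5}; <>(~p -> q) there: w5:F. ✗
w5: successors {w6}; <>(~p -> q) there: w6:F. ✗
w6: no successors, so []<>(~p -> q) holds vacuously. ✓
Satisfying worlds: {w6}.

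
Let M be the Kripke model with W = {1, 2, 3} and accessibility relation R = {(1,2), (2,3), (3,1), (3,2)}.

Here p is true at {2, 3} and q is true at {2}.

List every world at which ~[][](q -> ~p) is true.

{2, 3}

1: [][](q -> ~p) is T. ✗
2: [][](q -> ~p) is F. ✓
3: [][](q -> ~p) is F. ✓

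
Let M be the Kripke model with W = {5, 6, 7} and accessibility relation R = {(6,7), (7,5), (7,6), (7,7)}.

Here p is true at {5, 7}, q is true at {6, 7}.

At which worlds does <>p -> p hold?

5: <>p is F, p is T. ✓
6: <>p is T, p is F. ✗
7: <>p is T, p is T. ✓

{5, 7}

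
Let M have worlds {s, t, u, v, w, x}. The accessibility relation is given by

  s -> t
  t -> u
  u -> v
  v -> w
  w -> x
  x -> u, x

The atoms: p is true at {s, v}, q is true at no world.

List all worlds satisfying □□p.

s: successors {t}; □p there: t:F. ✗
t: successors {u}; □p there: u:T. ✓
u: successors {v}; □p there: v:F. ✗
v: successors {w}; □p there: w:F. ✗
w: successors {x}; □p there: x:F. ✗
x: successors {u, x}; □p there: u:T, x:F. ✗

{t}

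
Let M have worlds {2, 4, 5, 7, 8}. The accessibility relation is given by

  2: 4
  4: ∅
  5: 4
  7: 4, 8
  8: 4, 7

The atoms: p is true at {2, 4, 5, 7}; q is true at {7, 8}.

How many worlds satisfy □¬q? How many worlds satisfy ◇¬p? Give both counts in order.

3 and 1

For □¬q:
2: successors {4}; ¬q there: 4:T. ✓
4: no successors, so □¬q holds vacuously. ✓
5: successors {4}; ¬q there: 4:T. ✓
7: successors {4, 8}; ¬q there: 4:T, 8:F. ✗
8: successors {4, 7}; ¬q there: 4:T, 7:F. ✗
— 3 worlds.
For ◇¬p:
2: successors {4}; ¬p there: 4:F. ✗
4: no successors, so ◇¬p fails. ✗
5: successors {4}; ¬p there: 4:F. ✗
7: successors {4, 8}; ¬p there: 4:F, 8:T. ✓
8: successors {4, 7}; ¬p there: 4:F, 7:F. ✗
— 1 world.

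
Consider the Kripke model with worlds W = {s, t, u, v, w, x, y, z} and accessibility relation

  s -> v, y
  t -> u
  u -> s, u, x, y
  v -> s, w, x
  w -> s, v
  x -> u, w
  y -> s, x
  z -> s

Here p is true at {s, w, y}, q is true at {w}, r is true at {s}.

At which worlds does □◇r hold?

s: successors {v, y}; ◇r there: v:T, y:T. ✓
t: successors {u}; ◇r there: u:T. ✓
u: successors {s, u, x, y}; ◇r there: s:F, u:T, x:F, y:T. ✗
v: successors {s, w, x}; ◇r there: s:F, w:T, x:F. ✗
w: successors {s, v}; ◇r there: s:F, v:T. ✗
x: successors {u, w}; ◇r there: u:T, w:T. ✓
y: successors {s, x}; ◇r there: s:F, x:F. ✗
z: successors {s}; ◇r there: s:F. ✗

{s, t, x}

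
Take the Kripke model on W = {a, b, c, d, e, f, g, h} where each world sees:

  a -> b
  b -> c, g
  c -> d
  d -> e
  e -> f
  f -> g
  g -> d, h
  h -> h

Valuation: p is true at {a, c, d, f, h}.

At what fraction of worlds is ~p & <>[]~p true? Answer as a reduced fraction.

a: ~p is F, <>[]~p is F. ✗
b: ~p is T, <>[]~p is F. ✗
c: ~p is F, <>[]~p is T. ✗
d: ~p is F, <>[]~p is F. ✗
e: ~p is T, <>[]~p is T. ✓
f: ~p is F, <>[]~p is F. ✗
g: ~p is T, <>[]~p is T. ✓
h: ~p is F, <>[]~p is F. ✗
That's 2 of 8 worlds, so 2/8 = 1/4.

1/4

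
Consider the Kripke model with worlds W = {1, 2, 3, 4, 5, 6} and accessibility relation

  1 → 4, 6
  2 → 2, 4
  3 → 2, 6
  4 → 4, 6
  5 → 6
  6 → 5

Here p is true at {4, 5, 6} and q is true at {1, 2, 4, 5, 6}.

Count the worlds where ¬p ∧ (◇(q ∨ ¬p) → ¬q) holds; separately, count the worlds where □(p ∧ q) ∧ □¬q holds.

For ¬p ∧ (◇(q ∨ ¬p) → ¬q):
1: ¬p is T, ◇(q ∨ ¬p) → ¬q is F. ✗
2: ¬p is T, ◇(q ∨ ¬p) → ¬q is F. ✗
3: ¬p is T, ◇(q ∨ ¬p) → ¬q is T. ✓
4: ¬p is F, ◇(q ∨ ¬p) → ¬q is F. ✗
5: ¬p is F, ◇(q ∨ ¬p) → ¬q is F. ✗
6: ¬p is F, ◇(q ∨ ¬p) → ¬q is F. ✗
— 1 world.
For □(p ∧ q) ∧ □¬q:
1: □(p ∧ q) is T, □¬q is F. ✗
2: □(p ∧ q) is F, □¬q is F. ✗
3: □(p ∧ q) is F, □¬q is F. ✗
4: □(p ∧ q) is T, □¬q is F. ✗
5: □(p ∧ q) is T, □¬q is F. ✗
6: □(p ∧ q) is T, □¬q is F. ✗
— 0 worlds.

1 and 0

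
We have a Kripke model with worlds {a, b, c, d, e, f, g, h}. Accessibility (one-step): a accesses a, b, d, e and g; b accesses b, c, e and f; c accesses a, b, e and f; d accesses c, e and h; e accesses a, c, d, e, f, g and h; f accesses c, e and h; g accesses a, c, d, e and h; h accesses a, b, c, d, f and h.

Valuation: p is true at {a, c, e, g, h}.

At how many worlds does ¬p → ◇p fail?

a: ¬p is F, ◇p is T. ✓
b: ¬p is T, ◇p is T. ✓
c: ¬p is F, ◇p is T. ✓
d: ¬p is T, ◇p is T. ✓
e: ¬p is F, ◇p is T. ✓
f: ¬p is T, ◇p is T. ✓
g: ¬p is F, ◇p is T. ✓
h: ¬p is F, ◇p is T. ✓
Satisfying worlds: {a, b, c, d, e, f, g, h}.
So ¬p → ◇p fails at the other 0 worlds.

0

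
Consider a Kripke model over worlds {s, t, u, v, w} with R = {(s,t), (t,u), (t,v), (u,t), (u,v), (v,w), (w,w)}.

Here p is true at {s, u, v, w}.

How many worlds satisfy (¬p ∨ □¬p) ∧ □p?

1

s: ¬p ∨ □¬p is T, □p is F. ✗
t: ¬p ∨ □¬p is T, □p is T. ✓
u: ¬p ∨ □¬p is F, □p is F. ✗
v: ¬p ∨ □¬p is F, □p is T. ✗
w: ¬p ∨ □¬p is F, □p is T. ✗
Satisfying worlds: {t}.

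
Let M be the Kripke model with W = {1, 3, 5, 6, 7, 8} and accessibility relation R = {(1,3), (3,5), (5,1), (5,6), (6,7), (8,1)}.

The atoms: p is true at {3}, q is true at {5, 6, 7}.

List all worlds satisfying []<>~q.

1: successors {3}; <>~q there: 3:F. ✗
3: successors {5}; <>~q there: 5:T. ✓
5: successors {1, 6}; <>~q there: 1:T, 6:F. ✗
6: successors {7}; <>~q there: 7:F. ✗
7: no successors, so []<>~q holds vacuously. ✓
8: successors {1}; <>~q there: 1:T. ✓

{3, 7, 8}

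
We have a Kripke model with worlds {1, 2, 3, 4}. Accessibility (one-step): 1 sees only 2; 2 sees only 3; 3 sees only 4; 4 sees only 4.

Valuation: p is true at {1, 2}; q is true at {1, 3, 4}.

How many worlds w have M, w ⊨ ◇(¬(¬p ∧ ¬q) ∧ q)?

3

1: successors {2}; ¬(¬p ∧ ¬q) ∧ q there: 2:F. ✗
2: successors {3}; ¬(¬p ∧ ¬q) ∧ q there: 3:T. ✓
3: successors {4}; ¬(¬p ∧ ¬q) ∧ q there: 4:T. ✓
4: successors {4}; ¬(¬p ∧ ¬q) ∧ q there: 4:T. ✓
Satisfying worlds: {2, 3, 4}.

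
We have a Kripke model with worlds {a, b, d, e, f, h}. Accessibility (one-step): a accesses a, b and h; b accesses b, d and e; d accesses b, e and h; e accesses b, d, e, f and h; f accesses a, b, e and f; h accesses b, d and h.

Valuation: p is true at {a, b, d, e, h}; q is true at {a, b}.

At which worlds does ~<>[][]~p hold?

{a, b, d, e, f, h}

a: <>[][]~p is F. ✓
b: <>[][]~p is F. ✓
d: <>[][]~p is F. ✓
e: <>[][]~p is F. ✓
f: <>[][]~p is F. ✓
h: <>[][]~p is F. ✓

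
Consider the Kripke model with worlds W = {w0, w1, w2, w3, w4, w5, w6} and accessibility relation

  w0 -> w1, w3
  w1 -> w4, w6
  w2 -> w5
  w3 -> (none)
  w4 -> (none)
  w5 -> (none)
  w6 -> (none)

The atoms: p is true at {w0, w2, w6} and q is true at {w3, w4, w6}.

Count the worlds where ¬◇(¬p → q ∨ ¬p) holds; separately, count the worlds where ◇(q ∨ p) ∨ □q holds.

4 and 6

For ¬◇(¬p → q ∨ ¬p):
w0: ◇(¬p → q ∨ ¬p) is T. ✗
w1: ◇(¬p → q ∨ ¬p) is T. ✗
w2: ◇(¬p → q ∨ ¬p) is T. ✗
w3: ◇(¬p → q ∨ ¬p) is F. ✓
w4: ◇(¬p → q ∨ ¬p) is F. ✓
w5: ◇(¬p → q ∨ ¬p) is F. ✓
w6: ◇(¬p → q ∨ ¬p) is F. ✓
— 4 worlds.
For ◇(q ∨ p) ∨ □q:
w0: ◇(q ∨ p) is T, □q is F. ✓
w1: ◇(q ∨ p) is T, □q is T. ✓
w2: ◇(q ∨ p) is F, □q is F. ✗
w3: ◇(q ∨ p) is F, □q is T. ✓
w4: ◇(q ∨ p) is F, □q is T. ✓
w5: ◇(q ∨ p) is F, □q is T. ✓
w6: ◇(q ∨ p) is F, □q is T. ✓
— 6 worlds.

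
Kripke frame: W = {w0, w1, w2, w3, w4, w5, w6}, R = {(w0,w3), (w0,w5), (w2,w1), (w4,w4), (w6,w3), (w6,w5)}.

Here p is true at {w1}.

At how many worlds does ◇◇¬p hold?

w0: successors {w3, w5}; ◇¬p there: w3:F, w5:F. ✗
w1: no successors, so ◇◇¬p fails. ✗
w2: successors {w1}; ◇¬p there: w1:F. ✗
w3: no successors, so ◇◇¬p fails. ✗
w4: successors {w4}; ◇¬p there: w4:T. ✓
w5: no successors, so ◇◇¬p fails. ✗
w6: successors {w3, w5}; ◇¬p there: w3:F, w5:F. ✗
Satisfying worlds: {w4}.

1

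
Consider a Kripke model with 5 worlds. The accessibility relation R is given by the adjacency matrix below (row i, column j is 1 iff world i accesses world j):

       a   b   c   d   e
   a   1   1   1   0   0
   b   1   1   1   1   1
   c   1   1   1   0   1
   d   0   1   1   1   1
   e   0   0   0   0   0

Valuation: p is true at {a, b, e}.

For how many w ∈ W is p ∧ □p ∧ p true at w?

1

a: p ∧ □p is F, p is T. ✗
b: p ∧ □p is F, p is T. ✗
c: p ∧ □p is F, p is F. ✗
d: p ∧ □p is F, p is F. ✗
e: p ∧ □p is T, p is T. ✓
Satisfying worlds: {e}.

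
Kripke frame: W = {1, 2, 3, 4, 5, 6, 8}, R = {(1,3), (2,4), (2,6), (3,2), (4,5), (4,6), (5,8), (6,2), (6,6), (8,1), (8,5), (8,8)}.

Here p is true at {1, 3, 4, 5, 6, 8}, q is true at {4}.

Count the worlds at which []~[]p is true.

1

1: successors {3}; ~[]p there: 3:T. ✓
2: successors {4, 6}; ~[]p there: 4:F, 6:T. ✗
3: successors {2}; ~[]p there: 2:F. ✗
4: successors {5, 6}; ~[]p there: 5:F, 6:T. ✗
5: successors {8}; ~[]p there: 8:F. ✗
6: successors {2, 6}; ~[]p there: 2:F, 6:T. ✗
8: successors {1, 5, 8}; ~[]p there: 1:F, 5:F, 8:F. ✗
Satisfying worlds: {1}.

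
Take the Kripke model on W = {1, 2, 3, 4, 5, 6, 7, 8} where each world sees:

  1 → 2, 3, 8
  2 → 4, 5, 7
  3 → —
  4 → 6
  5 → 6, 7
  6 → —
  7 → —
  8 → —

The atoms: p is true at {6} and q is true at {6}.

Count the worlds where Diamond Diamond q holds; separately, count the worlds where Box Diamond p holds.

For Diamond Diamond q:
1: successors {2, 3, 8}; Diamond q there: 2:F, 3:F, 8:F. ✗
2: successors {4, 5, 7}; Diamond q there: 4:T, 5:T, 7:F. ✓
3: no successors, so Diamond Diamond q fails. ✗
4: successors {6}; Diamond q there: 6:F. ✗
5: successors {6, 7}; Diamond q there: 6:F, 7:F. ✗
6: no successors, so Diamond Diamond q fails. ✗
7: no successors, so Diamond Diamond q fails. ✗
8: no successors, so Diamond Diamond q fails. ✗
— 1 world.
For Box Diamond p:
1: successors {2, 3, 8}; Diamond p there: 2:F, 3:F, 8:F. ✗
2: successors {4, 5, 7}; Diamond p there: 4:T, 5:T, 7:F. ✗
3: no successors, so Box Diamond p holds vacuously. ✓
4: successors {6}; Diamond p there: 6:F. ✗
5: successors {6, 7}; Diamond p there: 6:F, 7:F. ✗
6: no successors, so Box Diamond p holds vacuously. ✓
7: no successors, so Box Diamond p holds vacuously. ✓
8: no successors, so Box Diamond p holds vacuously. ✓
— 4 worlds.

1 and 4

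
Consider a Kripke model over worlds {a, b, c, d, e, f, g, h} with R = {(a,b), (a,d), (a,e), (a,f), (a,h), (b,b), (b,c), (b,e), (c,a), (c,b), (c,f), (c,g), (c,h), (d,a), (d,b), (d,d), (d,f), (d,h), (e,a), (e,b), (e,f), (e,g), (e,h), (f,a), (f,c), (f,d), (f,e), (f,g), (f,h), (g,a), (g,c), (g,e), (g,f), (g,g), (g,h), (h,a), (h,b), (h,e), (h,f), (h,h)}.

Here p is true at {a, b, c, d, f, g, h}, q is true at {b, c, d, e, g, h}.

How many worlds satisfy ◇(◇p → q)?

a: successors {b, d, e, f, h}; ◇p → q there: b:T, d:T, e:T, f:F, h:T. ✓
b: successors {b, c, e}; ◇p → q there: b:T, c:T, e:T. ✓
c: successors {a, b, f, g, h}; ◇p → q there: a:F, b:T, f:F, g:T, h:T. ✓
d: successors {a, b, d, f, h}; ◇p → q there: a:F, b:T, d:T, f:F, h:T. ✓
e: successors {a, b, f, g, h}; ◇p → q there: a:F, b:T, f:F, g:T, h:T. ✓
f: successors {a, c, d, e, g, h}; ◇p → q there: a:F, c:T, d:T, e:T, g:T, h:T. ✓
g: successors {a, c, e, f, g, h}; ◇p → q there: a:F, c:T, e:T, f:F, g:T, h:T. ✓
h: successors {a, b, e, f, h}; ◇p → q there: a:F, b:T, e:T, f:F, h:T. ✓
Satisfying worlds: {a, b, c, d, e, f, g, h}.

8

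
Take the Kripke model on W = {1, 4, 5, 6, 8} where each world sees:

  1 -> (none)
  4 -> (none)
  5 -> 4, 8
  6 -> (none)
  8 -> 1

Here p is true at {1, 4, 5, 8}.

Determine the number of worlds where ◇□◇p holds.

1: no successors, so ◇□◇p fails. ✗
4: no successors, so ◇□◇p fails. ✗
5: successors {4, 8}; □◇p there: 4:T, 8:F. ✓
6: no successors, so ◇□◇p fails. ✗
8: successors {1}; □◇p there: 1:T. ✓
Satisfying worlds: {5, 8}.

2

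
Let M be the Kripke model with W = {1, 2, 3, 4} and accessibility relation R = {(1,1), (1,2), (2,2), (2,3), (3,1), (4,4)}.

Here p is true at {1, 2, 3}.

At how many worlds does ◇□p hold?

1: successors {1, 2}; □p there: 1:T, 2:T. ✓
2: successors {2, 3}; □p there: 2:T, 3:T. ✓
3: successors {1}; □p there: 1:T. ✓
4: successors {4}; □p there: 4:F. ✗
Satisfying worlds: {1, 2, 3}.

3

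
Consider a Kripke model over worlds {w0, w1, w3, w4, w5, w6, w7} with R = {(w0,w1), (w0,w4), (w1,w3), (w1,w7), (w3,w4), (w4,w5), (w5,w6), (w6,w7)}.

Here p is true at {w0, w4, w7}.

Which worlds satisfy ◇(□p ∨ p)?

w0: successors {w1, w4}; □p ∨ p there: w1:F, w4:T. ✓
w1: successors {w3, w7}; □p ∨ p there: w3:T, w7:T. ✓
w3: successors {w4}; □p ∨ p there: w4:T. ✓
w4: successors {w5}; □p ∨ p there: w5:F. ✗
w5: successors {w6}; □p ∨ p there: w6:T. ✓
w6: successors {w7}; □p ∨ p there: w7:T. ✓
w7: no successors, so ◇(□p ∨ p) fails. ✗

{w0, w1, w3, w5, w6}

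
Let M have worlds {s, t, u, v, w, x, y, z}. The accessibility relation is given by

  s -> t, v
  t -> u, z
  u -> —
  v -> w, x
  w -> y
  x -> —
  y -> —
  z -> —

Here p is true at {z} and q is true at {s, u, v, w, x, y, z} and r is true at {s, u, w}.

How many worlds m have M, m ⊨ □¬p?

s: successors {t, v}; ¬p there: t:T, v:T. ✓
t: successors {u, z}; ¬p there: u:T, z:F. ✗
u: no successors, so □¬p holds vacuously. ✓
v: successors {w, x}; ¬p there: w:T, x:T. ✓
w: successors {y}; ¬p there: y:T. ✓
x: no successors, so □¬p holds vacuously. ✓
y: no successors, so □¬p holds vacuously. ✓
z: no successors, so □¬p holds vacuously. ✓
Satisfying worlds: {s, u, v, w, x, y, z}.

7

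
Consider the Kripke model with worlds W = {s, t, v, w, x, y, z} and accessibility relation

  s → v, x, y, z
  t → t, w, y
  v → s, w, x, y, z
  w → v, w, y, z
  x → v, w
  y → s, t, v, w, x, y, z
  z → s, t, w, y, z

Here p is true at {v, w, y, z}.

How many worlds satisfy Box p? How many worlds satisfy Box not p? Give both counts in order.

For Box p:
s: successors {v, x, y, z}; p there: v:T, x:F, y:T, z:T. ✗
t: successors {t, w, y}; p there: t:F, w:T, y:T. ✗
v: successors {s, w, x, y, z}; p there: s:F, w:T, x:F, y:T, z:T. ✗
w: successors {v, w, y, z}; p there: v:T, w:T, y:T, z:T. ✓
x: successors {v, w}; p there: v:T, w:T. ✓
y: successors {s, t, v, w, x, y, z}; p there: s:F, t:F, v:T, w:T, x:F, y:T, z:T. ✗
z: successors {s, t, w, y, z}; p there: s:F, t:F, w:T, y:T, z:T. ✗
— 2 worlds.
For Box not p:
s: successors {v, x, y, z}; not p there: v:F, x:T, y:F, z:F. ✗
t: successors {t, w, y}; not p there: t:T, w:F, y:F. ✗
v: successors {s, w, x, y, z}; not p there: s:T, w:F, x:T, y:F, z:F. ✗
w: successors {v, w, y, z}; not p there: v:F, w:F, y:F, z:F. ✗
x: successors {v, w}; not p there: v:F, w:F. ✗
y: successors {s, t, v, w, x, y, z}; not p there: s:T, t:T, v:F, w:F, x:T, y:F, z:F. ✗
z: successors {s, t, w, y, z}; not p there: s:T, t:T, w:F, y:F, z:F. ✗
— 0 worlds.

2 and 0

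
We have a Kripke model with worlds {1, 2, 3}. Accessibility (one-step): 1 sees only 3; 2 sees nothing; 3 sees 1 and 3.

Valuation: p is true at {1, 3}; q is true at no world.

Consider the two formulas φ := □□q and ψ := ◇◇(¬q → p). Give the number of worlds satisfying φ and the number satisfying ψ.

1 and 2

For □□q:
1: successors {3}; □q there: 3:F. ✗
2: no successors, so □□q holds vacuously. ✓
3: successors {1, 3}; □q there: 1:F, 3:F. ✗
— 1 world.
For ◇◇(¬q → p):
1: successors {3}; ◇(¬q → p) there: 3:T. ✓
2: no successors, so ◇◇(¬q → p) fails. ✗
3: successors {1, 3}; ◇(¬q → p) there: 1:T, 3:T. ✓
— 2 worlds.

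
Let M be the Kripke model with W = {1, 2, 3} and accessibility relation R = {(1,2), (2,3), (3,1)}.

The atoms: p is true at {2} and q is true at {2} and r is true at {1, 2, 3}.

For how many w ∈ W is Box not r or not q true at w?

2

1: Box not r is F, not q is T. ✓
2: Box not r is F, not q is F. ✗
3: Box not r is F, not q is T. ✓
Satisfying worlds: {1, 3}.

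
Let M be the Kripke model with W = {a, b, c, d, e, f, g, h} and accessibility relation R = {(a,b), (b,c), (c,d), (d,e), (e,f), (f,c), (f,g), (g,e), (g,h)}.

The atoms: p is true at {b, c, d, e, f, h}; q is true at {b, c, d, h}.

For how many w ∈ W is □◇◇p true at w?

a: successors {b}; ◇◇p there: b:T. ✓
b: successors {c}; ◇◇p there: c:T. ✓
c: successors {d}; ◇◇p there: d:T. ✓
d: successors {e}; ◇◇p there: e:T. ✓
e: successors {f}; ◇◇p there: f:T. ✓
f: successors {c, g}; ◇◇p there: c:T, g:T. ✓
g: successors {e, h}; ◇◇p there: e:T, h:F. ✗
h: no successors, so □◇◇p holds vacuously. ✓
Satisfying worlds: {a, b, c, d, e, f, h}.

7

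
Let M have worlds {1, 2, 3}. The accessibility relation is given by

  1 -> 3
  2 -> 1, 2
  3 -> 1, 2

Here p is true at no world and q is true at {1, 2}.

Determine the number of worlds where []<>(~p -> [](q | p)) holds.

3

1: successors {3}; <>(~p -> [](q | p)) there: 3:T. ✓
2: successors {1, 2}; <>(~p -> [](q | p)) there: 1:T, 2:T. ✓
3: successors {1, 2}; <>(~p -> [](q | p)) there: 1:T, 2:T. ✓
Satisfying worlds: {1, 2, 3}.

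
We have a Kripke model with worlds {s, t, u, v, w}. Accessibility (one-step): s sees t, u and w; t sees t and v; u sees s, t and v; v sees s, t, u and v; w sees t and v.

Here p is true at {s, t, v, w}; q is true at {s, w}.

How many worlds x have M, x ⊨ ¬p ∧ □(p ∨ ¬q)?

1

s: ¬p is F, □(p ∨ ¬q) is T. ✗
t: ¬p is F, □(p ∨ ¬q) is T. ✗
u: ¬p is T, □(p ∨ ¬q) is T. ✓
v: ¬p is F, □(p ∨ ¬q) is T. ✗
w: ¬p is F, □(p ∨ ¬q) is T. ✗
Satisfying worlds: {u}.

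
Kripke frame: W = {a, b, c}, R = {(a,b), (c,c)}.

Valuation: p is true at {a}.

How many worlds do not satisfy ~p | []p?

a: ~p is F, []p is F. ✗
b: ~p is T, []p is T. ✓
c: ~p is T, []p is F. ✓
Satisfying worlds: {b, c}.
So ~p | []p fails at the other 1 world.

1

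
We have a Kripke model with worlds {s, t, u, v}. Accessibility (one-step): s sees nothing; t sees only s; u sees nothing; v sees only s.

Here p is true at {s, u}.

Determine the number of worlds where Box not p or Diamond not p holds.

s: Box not p is T, Diamond not p is F. ✓
t: Box not p is F, Diamond not p is F. ✗
u: Box not p is T, Diamond not p is F. ✓
v: Box not p is F, Diamond not p is F. ✗
Satisfying worlds: {s, u}.

2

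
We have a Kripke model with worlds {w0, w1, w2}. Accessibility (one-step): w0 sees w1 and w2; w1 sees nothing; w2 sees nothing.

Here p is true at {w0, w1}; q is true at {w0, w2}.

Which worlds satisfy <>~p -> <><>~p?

{w1, w2}

w0: <>~p is T, <><>~p is F. ✗
w1: <>~p is F, <><>~p is F. ✓
w2: <>~p is F, <><>~p is F. ✓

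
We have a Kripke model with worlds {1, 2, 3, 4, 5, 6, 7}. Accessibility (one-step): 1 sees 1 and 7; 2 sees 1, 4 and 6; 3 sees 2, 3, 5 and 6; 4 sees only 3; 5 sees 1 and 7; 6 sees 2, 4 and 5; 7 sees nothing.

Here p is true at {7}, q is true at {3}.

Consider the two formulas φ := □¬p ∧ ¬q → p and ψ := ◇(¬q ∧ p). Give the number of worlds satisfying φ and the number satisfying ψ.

4 and 2

For □¬p ∧ ¬q → p:
1: □¬p ∧ ¬q is F, p is F. ✓
2: □¬p ∧ ¬q is T, p is F. ✗
3: □¬p ∧ ¬q is F, p is F. ✓
4: □¬p ∧ ¬q is T, p is F. ✗
5: □¬p ∧ ¬q is F, p is F. ✓
6: □¬p ∧ ¬q is T, p is F. ✗
7: □¬p ∧ ¬q is T, p is T. ✓
— 4 worlds.
For ◇(¬q ∧ p):
1: successors {1, 7}; ¬q ∧ p there: 1:F, 7:T. ✓
2: successors {1, 4, 6}; ¬q ∧ p there: 1:F, 4:F, 6:F. ✗
3: successors {2, 3, 5, 6}; ¬q ∧ p there: 2:F, 3:F, 5:F, 6:F. ✗
4: successors {3}; ¬q ∧ p there: 3:F. ✗
5: successors {1, 7}; ¬q ∧ p there: 1:F, 7:T. ✓
6: successors {2, 4, 5}; ¬q ∧ p there: 2:F, 4:F, 5:F. ✗
7: no successors, so ◇(¬q ∧ p) fails. ✗
— 2 worlds.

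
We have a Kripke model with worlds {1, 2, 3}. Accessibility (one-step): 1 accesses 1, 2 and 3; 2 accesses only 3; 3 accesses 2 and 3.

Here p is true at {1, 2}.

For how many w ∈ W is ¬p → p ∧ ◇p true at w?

1: ¬p is F, p ∧ ◇p is T. ✓
2: ¬p is F, p ∧ ◇p is F. ✓
3: ¬p is T, p ∧ ◇p is F. ✗
Satisfying worlds: {1, 2}.

2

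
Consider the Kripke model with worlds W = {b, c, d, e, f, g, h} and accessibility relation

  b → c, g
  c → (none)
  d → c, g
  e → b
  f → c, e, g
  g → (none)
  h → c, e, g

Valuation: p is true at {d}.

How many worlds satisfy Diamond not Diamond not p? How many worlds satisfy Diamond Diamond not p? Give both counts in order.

For Diamond not Diamond not p:
b: successors {c, g}; not Diamond not p there: c:T, g:T. ✓
c: no successors, so Diamond not Diamond not p fails. ✗
d: successors {c, g}; not Diamond not p there: c:T, g:T. ✓
e: successors {b}; not Diamond not p there: b:F. ✗
f: successors {c, e, g}; not Diamond not p there: c:T, e:F, g:T. ✓
g: no successors, so Diamond not Diamond not p fails. ✗
h: successors {c, e, g}; not Diamond not p there: c:T, e:F, g:T. ✓
— 4 worlds.
For Diamond Diamond not p:
b: successors {c, g}; Diamond not p there: c:F, g:F. ✗
c: no successors, so Diamond Diamond not p fails. ✗
d: successors {c, g}; Diamond not p there: c:F, g:F. ✗
e: successors {b}; Diamond not p there: b:T. ✓
f: successors {c, e, g}; Diamond not p there: c:F, e:T, g:F. ✓
g: no successors, so Diamond Diamond not p fails. ✗
h: successors {c, e, g}; Diamond not p there: c:F, e:T, g:F. ✓
— 3 worlds.

4 and 3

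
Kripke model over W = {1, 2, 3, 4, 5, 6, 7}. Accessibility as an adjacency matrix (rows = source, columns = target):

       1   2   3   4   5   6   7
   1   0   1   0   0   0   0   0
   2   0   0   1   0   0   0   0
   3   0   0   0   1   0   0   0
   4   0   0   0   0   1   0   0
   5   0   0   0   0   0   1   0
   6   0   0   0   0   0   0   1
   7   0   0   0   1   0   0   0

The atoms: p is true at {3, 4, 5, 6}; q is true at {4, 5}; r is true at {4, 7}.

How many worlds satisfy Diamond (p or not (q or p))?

7

1: successors {2}; p or not (q or p) there: 2:T. ✓
2: successors {3}; p or not (q or p) there: 3:T. ✓
3: successors {4}; p or not (q or p) there: 4:T. ✓
4: successors {5}; p or not (q or p) there: 5:T. ✓
5: successors {6}; p or not (q or p) there: 6:T. ✓
6: successors {7}; p or not (q or p) there: 7:T. ✓
7: successors {4}; p or not (q or p) there: 4:T. ✓
Satisfying worlds: {1, 2, 3, 4, 5, 6, 7}.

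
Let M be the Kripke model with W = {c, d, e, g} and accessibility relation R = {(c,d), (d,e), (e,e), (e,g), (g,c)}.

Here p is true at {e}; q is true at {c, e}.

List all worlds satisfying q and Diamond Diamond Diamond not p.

c: q is T, Diamond Diamond Diamond not p is T. ✓
d: q is F, Diamond Diamond Diamond not p is T. ✗
e: q is T, Diamond Diamond Diamond not p is T. ✓
g: q is F, Diamond Diamond Diamond not p is F. ✗

{c, e}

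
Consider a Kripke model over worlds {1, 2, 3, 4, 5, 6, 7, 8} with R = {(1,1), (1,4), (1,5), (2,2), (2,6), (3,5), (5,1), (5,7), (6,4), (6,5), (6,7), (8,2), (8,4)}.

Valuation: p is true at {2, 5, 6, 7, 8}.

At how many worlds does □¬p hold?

1: successors {1, 4, 5}; ¬p there: 1:T, 4:T, 5:F. ✗
2: successors {2, 6}; ¬p there: 2:F, 6:F. ✗
3: successors {5}; ¬p there: 5:F. ✗
4: no successors, so □¬p holds vacuously. ✓
5: successors {1, 7}; ¬p there: 1:T, 7:F. ✗
6: successors {4, 5, 7}; ¬p there: 4:T, 5:F, 7:F. ✗
7: no successors, so □¬p holds vacuously. ✓
8: successors {2, 4}; ¬p there: 2:F, 4:T. ✗
Satisfying worlds: {4, 7}.

2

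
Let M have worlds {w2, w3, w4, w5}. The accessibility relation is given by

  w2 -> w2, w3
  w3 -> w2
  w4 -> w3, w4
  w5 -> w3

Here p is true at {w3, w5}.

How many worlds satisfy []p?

1

w2: successors {w2, w3}; p there: w2:F, w3:T. ✗
w3: successors {w2}; p there: w2:F. ✗
w4: successors {w3, w4}; p there: w3:T, w4:F. ✗
w5: successors {w3}; p there: w3:T. ✓
Satisfying worlds: {w5}.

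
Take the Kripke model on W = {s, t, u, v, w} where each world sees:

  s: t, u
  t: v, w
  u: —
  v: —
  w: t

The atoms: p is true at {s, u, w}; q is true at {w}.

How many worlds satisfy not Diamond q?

4

s: Diamond q is F. ✓
t: Diamond q is T. ✗
u: Diamond q is F. ✓
v: Diamond q is F. ✓
w: Diamond q is F. ✓
Satisfying worlds: {s, u, v, w}.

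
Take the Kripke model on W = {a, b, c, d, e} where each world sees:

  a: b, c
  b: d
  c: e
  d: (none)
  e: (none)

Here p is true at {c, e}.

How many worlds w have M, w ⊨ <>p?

2

a: successors {b, c}; p there: b:F, c:T. ✓
b: successors {d}; p there: d:F. ✗
c: successors {e}; p there: e:T. ✓
d: no successors, so <>p fails. ✗
e: no successors, so <>p fails. ✗
Satisfying worlds: {a, c}.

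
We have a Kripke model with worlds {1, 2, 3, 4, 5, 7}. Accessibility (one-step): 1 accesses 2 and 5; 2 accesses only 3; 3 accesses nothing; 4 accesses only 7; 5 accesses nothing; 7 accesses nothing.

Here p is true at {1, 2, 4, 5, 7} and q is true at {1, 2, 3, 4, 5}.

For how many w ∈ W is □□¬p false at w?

1: successors {2, 5}; □¬p there: 2:T, 5:T. ✓
2: successors {3}; □¬p there: 3:T. ✓
3: no successors, so □□¬p holds vacuously. ✓
4: successors {7}; □¬p there: 7:T. ✓
5: no successors, so □□¬p holds vacuously. ✓
7: no successors, so □□¬p holds vacuously. ✓
Satisfying worlds: {1, 2, 3, 4, 5, 7}.
So □□¬p fails at the other 0 worlds.

0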